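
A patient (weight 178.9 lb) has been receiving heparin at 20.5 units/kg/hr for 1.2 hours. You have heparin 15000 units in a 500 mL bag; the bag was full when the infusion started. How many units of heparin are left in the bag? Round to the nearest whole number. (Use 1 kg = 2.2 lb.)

13000 units

Weight = 178.9 lb ÷ 2.2 lb/kg = 81.31818 kg
Dose = 20.5 units/kg/hr × 81.31818 kg = 1667.023 units/hr
Concentration = 15000 units ÷ 500 mL = 30 units/mL
Rate = 1667.023 units/hr ÷ 30 units/mL = 55.56742 mL/hr
Volume infused = 55.56742 mL/hr × 1.2 hr = 66.68091 mL
Volume remaining = 500 − 66.68091 = 433.3191 mL
Drug remaining = 433.3191 mL × 30 units/mL = 12999.57 units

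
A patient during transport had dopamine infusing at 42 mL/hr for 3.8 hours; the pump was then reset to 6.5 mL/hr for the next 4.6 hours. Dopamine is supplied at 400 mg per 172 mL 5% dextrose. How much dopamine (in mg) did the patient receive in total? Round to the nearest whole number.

Concentration = 400 mg ÷ 172 mL = 2.325581 mg/mL
Stage 1: 42 mL/hr × 3.8 hr = 159.6 mL → 159.6 mL × 2.325581 mg/mL = 371.1628 mg
Stage 2: 6.5 mL/hr × 4.6 hr = 29.9 mL → 29.9 mL × 2.325581 mg/mL = 69.53488 mg
Total = 371.1628 + 69.53488 = 440.6977 mg

441 mg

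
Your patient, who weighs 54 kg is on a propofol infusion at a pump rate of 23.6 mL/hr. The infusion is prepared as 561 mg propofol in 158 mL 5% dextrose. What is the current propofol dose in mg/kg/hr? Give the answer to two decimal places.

1.55 mg/kg/hr

Concentration = 561 mg ÷ 158 mL = 3.550633 mg/mL
Drug rate = 23.6 mL/hr × 3.550633 mg/mL = 83.79494 mg/hr
83.79494 mg/hr ÷ 54 kg = 1.551758 mg/kg/hr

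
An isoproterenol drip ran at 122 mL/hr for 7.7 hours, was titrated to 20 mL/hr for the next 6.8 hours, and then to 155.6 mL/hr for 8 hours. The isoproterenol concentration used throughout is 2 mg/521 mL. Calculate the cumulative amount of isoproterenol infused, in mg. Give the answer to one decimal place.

8.9 mg

Concentration = 2 mg ÷ 521 mL = 0.003838772 mg/mL
Stage 1: 122 mL/hr × 7.7 hr = 939.4 mL → 939.4 mL × 0.003838772 mg/mL = 3.606142 mg
Stage 2: 20 mL/hr × 6.8 hr = 136 mL → 136 mL × 0.003838772 mg/mL = 0.5220729 mg
Stage 3: 155.6 mL/hr × 8 hr = 1244.8 mL → 1244.8 mL × 0.003838772 mg/mL = 4.778503 mg
Total = 3.606142 + 0.5220729 + 4.778503 = 8.906718 mg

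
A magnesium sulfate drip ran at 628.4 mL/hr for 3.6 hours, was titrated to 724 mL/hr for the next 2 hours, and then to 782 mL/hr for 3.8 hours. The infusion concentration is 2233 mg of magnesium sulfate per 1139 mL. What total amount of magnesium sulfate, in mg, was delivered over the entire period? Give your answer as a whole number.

Concentration = 2233 mg ÷ 1139 mL = 1.960492 mg/mL
Stage 1: 628.4 mL/hr × 3.6 hr = 2262.24 mL → 2262.24 mL × 1.960492 mg/mL = 4435.103 mg
Stage 2: 724 mL/hr × 2 hr = 1448 mL → 1448 mL × 1.960492 mg/mL = 2838.792 mg
Stage 3: 782 mL/hr × 3.8 hr = 2971.6 mL → 2971.6 mL × 1.960492 mg/mL = 5825.797 mg
Total = 4435.103 + 2838.792 + 5825.797 = 13099.69 mg

13100 mg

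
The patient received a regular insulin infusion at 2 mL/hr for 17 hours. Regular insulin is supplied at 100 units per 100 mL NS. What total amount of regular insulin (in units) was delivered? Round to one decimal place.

34.0 units

Concentration = 100 units ÷ 100 mL = 1 units/mL
Drug rate = 2 mL/hr × 1 units/mL = 2 units/hr
Total = 2 units/hr × 17 hr = 34 units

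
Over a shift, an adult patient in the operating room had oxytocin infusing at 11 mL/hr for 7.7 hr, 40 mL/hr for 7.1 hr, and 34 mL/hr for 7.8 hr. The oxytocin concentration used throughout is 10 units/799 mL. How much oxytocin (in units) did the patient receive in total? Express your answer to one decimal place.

Concentration = 10 units ÷ 799 mL = 0.01251564 units/mL
Stage 1: 11 mL/hr × 7.7 hr = 84.7 mL → 84.7 mL × 0.01251564 units/mL = 1.060075 units
Stage 2: 40 mL/hr × 7.1 hr = 284 mL → 284 mL × 0.01251564 units/mL = 3.554443 units
Stage 3: 34 mL/hr × 7.8 hr = 265.2 mL → 265.2 mL × 0.01251564 units/mL = 3.319149 units
Total = 1.060075 + 3.554443 + 3.319149 = 7.933667 units

7.9 units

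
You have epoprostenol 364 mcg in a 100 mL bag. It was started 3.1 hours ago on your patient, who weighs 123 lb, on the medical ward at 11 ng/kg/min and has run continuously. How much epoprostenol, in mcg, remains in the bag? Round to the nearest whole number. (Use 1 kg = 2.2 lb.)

Weight = 123 lb ÷ 2.2 lb/kg = 55.90909 kg
Dose = 11 ng/kg/min × 55.90909 kg = 615 ng/min
615 ng/min × 60 min/hr = 36900 ng/hr
Concentration = 364 mcg ÷ 100 mL = 3.64 mcg/mL = 3640 ng/mL
Rate = 36900 ng/hr ÷ 3640 ng/mL = 10.13736 mL/hr
Volume infused = 10.13736 mL/hr × 3.1 hr = 31.42582 mL
Volume remaining = 100 − 31.42582 = 68.57418 mL
Drug remaining = 68.57418 mL × 3640 ng/mL = 249610 ng = 249.61 mcg

250 mcg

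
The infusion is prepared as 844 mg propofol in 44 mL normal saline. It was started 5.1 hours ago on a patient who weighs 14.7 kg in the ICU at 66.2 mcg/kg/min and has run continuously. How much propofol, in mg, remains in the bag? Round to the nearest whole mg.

Dose = 66.2 mcg/kg/min × 14.7 kg = 973.14 mcg/min
973.14 mcg/min × 60 min/hr = 58388.4 mcg/hr
Concentration = 844 mg ÷ 44 mL = 19.18182 mg/mL = 19181.82 mcg/mL
Rate = 58388.4 mcg/hr ÷ 19181.82 mcg/mL = 3.043945 mL/hr
Volume infused = 3.043945 mL/hr × 5.1 hr = 15.52412 mL
Volume remaining = 44 − 15.52412 = 28.47588 mL
Drug remaining = 28.47588 mL × 19181.82 mcg/mL = 546219.2 mcg = 546.2192 mg

546 mg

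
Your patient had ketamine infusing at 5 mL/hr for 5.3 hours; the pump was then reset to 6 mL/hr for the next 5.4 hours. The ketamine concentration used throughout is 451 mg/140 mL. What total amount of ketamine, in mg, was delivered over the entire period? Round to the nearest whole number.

Concentration = 451 mg ÷ 140 mL = 3.221429 mg/mL
Stage 1: 5 mL/hr × 5.3 hr = 26.5 mL → 26.5 mL × 3.221429 mg/mL = 85.36786 mg
Stage 2: 6 mL/hr × 5.4 hr = 32.4 mL → 32.4 mL × 3.221429 mg/mL = 104.3743 mg
Total = 85.36786 + 104.3743 = 189.7421 mg

190 mg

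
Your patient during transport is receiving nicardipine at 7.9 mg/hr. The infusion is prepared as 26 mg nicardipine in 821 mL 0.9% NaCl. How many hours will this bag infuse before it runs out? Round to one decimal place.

Concentration = 26 mg ÷ 821 mL = 0.0316687 mg/mL
Rate = 7.9 mg/hr ÷ 0.0316687 mg/mL = 249.4577 mL/hr
Duration = 821 mL ÷ 249.4577 mL/hr = 3.291139 hr

3.3 hours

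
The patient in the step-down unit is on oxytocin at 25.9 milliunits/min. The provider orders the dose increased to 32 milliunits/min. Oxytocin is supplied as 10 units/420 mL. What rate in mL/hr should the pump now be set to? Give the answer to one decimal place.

32 milliunits/min × 60 min/hr = 1920 milliunits/hr
Concentration = 10 units ÷ 420 mL = 0.02380952 units/mL = 23.80952 milliunits/mL
Rate = 1920 milliunits/hr ÷ 23.80952 milliunits/mL = 80.64 mL/hr

80.6 mL/hr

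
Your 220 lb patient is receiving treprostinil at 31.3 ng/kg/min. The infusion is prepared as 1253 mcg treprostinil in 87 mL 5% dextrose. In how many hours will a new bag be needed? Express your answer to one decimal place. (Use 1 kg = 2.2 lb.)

6.7 hours

Weight = 220 lb ÷ 2.2 lb/kg = 100 kg
Dose = 31.3 ng/kg/min × 100 kg = 3130 ng/min
3130 ng/min × 60 min/hr = 187800 ng/hr
Concentration = 1253 mcg ÷ 87 mL = 14.4023 mcg/mL = 14402.3 ng/mL
Rate = 187800 ng/hr ÷ 14402.3 ng/mL = 13.03958 mL/hr
Duration = 87 mL ÷ 13.03958 mL/hr = 6.671991 hr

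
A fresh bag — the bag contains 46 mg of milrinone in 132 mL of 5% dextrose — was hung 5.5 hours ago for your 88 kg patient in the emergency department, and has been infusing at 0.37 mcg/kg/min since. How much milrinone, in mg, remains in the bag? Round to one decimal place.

35.3 mg

Dose = 0.37 mcg/kg/min × 88 kg = 32.56 mcg/min
32.56 mcg/min × 60 min/hr = 1953.6 mcg/hr
Concentration = 46 mg ÷ 132 mL = 0.3484848 mg/mL = 348.4848 mcg/mL
Rate = 1953.6 mcg/hr ÷ 348.4848 mcg/mL = 5.605983 mL/hr
Volume infused = 5.605983 mL/hr × 5.5 hr = 30.8329 mL
Volume remaining = 132 − 30.8329 = 101.1671 mL
Drug remaining = 101.1671 mL × 348.4848 mcg/mL = 35255.2 mcg = 35.2552 mg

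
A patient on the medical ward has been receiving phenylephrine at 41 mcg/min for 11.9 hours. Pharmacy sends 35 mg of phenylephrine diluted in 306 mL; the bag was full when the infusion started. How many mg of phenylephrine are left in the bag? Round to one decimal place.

41 mcg/min × 60 min/hr = 2460 mcg/hr
Concentration = 35 mg ÷ 306 mL = 0.1143791 mg/mL = 114.3791 mcg/mL
Rate = 2460 mcg/hr ÷ 114.3791 mcg/mL = 21.50743 mL/hr
Volume infused = 21.50743 mL/hr × 11.9 hr = 255.9384 mL
Volume remaining = 306 − 255.9384 = 50.0616 mL
Drug remaining = 50.0616 mL × 114.3791 mcg/mL = 5726 mcg = 5.726 mg

5.7 mg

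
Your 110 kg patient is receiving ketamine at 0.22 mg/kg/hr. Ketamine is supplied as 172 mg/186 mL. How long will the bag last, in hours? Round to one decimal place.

Dose = 0.22 mg/kg/hr × 110 kg = 24.2 mg/hr
Concentration = 172 mg ÷ 186 mL = 0.9247312 mg/mL
Rate = 24.2 mg/hr ÷ 0.9247312 mg/mL = 26.16977 mL/hr
Duration = 186 mL ÷ 26.16977 mL/hr = 7.107438 hr

7.1 hours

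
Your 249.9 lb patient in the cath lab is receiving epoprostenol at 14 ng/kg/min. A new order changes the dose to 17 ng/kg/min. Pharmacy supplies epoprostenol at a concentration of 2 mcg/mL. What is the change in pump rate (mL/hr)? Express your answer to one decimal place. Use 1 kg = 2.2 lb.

At the current dose:
Weight = 249.9 lb ÷ 2.2 lb/kg = 113.5909 kg
Dose = 14 ng/kg/min × 113.5909 kg = 1590.273 ng/min
1590.273 ng/min × 60 min/hr = 95416.36 ng/hr
Concentration = 2 mcg/mL = 2000 ng/mL
Rate = 95416.36 ng/hr ÷ 2000 ng/mL = 47.70818 mL/hr
At the new dose:
Dose = 17 ng/kg/min × 113.5909 kg = 1931.045 ng/min
1931.045 ng/min × 60 min/hr = 115862.7 ng/hr
Rate = 115862.7 ng/hr ÷ 2000 ng/mL = 57.93136 mL/hr
Change = 57.93136 − 47.70818 = 10.22318 mL/hr → 10.22318 mL/hr increase

10.2 mL/hr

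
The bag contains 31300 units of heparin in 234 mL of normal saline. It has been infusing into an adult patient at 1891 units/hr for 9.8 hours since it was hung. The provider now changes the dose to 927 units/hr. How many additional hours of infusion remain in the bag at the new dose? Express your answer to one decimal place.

Initial rate:
Concentration = 31300 units ÷ 234 mL = 133.7607 units/mL
Rate = 1891 units/hr ÷ 133.7607 units/mL = 14.13719 mL/hr
Volume infused so far = 14.13719 mL/hr × 9.8 hr = 138.5444 mL
Volume remaining = 234 − 138.5444 = 95.45555 mL
New rate:
Rate = 927 units/hr ÷ 133.7607 units/mL = 6.930288 mL/hr
Time remaining = 95.45555 mL ÷ 6.930288 mL/hr = 13.77368 hr

13.8 hours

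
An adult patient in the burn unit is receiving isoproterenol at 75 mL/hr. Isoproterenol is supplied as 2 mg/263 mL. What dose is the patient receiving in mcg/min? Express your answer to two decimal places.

Concentration = 2 mg ÷ 263 mL = 0.007604563 mg/mL = 7.604563 mcg/mL
Drug rate = 75 mL/hr × 7.604563 mcg/mL = 570.3422 mcg/hr
570.3422 mcg/hr ÷ 60 min/hr = 9.505703 mcg/min

9.51 mcg/min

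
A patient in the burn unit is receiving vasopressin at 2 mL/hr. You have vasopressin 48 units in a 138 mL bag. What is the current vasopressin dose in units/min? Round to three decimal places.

0.012 units/min

Concentration = 48 units ÷ 138 mL = 0.3478261 units/mL
Drug rate = 2 mL/hr × 0.3478261 units/mL = 0.6956522 units/hr
0.6956522 units/hr ÷ 60 min/hr = 0.0115942 units/min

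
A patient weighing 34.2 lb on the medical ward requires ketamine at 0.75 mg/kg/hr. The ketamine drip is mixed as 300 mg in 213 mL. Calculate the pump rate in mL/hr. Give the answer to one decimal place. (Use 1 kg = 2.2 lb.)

Weight = 34.2 lb ÷ 2.2 lb/kg = 15.54545 kg
Dose = 0.75 mg/kg/hr × 15.54545 kg = 11.65909 mg/hr
Concentration = 300 mg ÷ 213 mL = 1.408451 mg/mL
Rate = 11.65909 mg/hr ÷ 1.408451 mg/mL = 8.277955 mL/hr

8.3 mL/hr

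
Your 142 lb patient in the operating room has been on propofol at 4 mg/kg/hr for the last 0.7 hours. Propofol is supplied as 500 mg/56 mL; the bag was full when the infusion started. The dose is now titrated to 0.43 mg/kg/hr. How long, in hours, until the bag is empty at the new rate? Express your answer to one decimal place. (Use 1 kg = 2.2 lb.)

11.5 hours

Initial rate:
Weight = 142 lb ÷ 2.2 lb/kg = 64.54545 kg
Dose = 4 mg/kg/hr × 64.54545 kg = 258.1818 mg/hr
Concentration = 500 mg ÷ 56 mL = 8.928571 mg/mL
Rate = 258.1818 mg/hr ÷ 8.928571 mg/mL = 28.91636 mL/hr
Volume infused so far = 28.91636 mL/hr × 0.7 hr = 20.24145 mL
Volume remaining = 56 − 20.24145 = 35.75855 mL
New rate:
Dose = 0.43 mg/kg/hr × 64.54545 kg = 27.75455 mg/hr
Rate = 27.75455 mg/hr ÷ 8.928571 mg/mL = 3.108509 mL/hr
Time remaining = 35.75855 mL ÷ 3.108509 mL/hr = 11.50344 hr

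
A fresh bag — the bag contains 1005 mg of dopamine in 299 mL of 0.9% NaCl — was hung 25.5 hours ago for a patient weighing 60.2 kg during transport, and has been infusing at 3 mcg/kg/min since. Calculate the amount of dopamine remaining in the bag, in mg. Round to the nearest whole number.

Dose = 3 mcg/kg/min × 60.2 kg = 180.6 mcg/min
180.6 mcg/min × 60 min/hr = 10836 mcg/hr
Concentration = 1005 mg ÷ 299 mL = 3.361204 mg/mL = 3361.204 mcg/mL
Rate = 10836 mcg/hr ÷ 3361.204 mcg/mL = 3.223845 mL/hr
Volume infused = 3.223845 mL/hr × 25.5 hr = 82.20804 mL
Volume remaining = 299 − 82.20804 = 216.792 mL
Drug remaining = 216.792 mL × 3361.204 mcg/mL = 728682 mcg = 728.682 mg

729 mg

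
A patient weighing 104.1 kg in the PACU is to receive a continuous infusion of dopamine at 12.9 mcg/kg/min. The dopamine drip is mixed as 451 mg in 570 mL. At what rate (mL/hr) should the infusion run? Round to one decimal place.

Dose = 12.9 mcg/kg/min × 104.1 kg = 1342.89 mcg/min
1342.89 mcg/min × 60 min/hr = 80573.4 mcg/hr
Concentration = 451 mg ÷ 570 mL = 0.7912281 mg/mL = 791.2281 mcg/mL
Rate = 80573.4 mcg/hr ÷ 791.2281 mcg/mL = 101.8333 mL/hr

101.8 mL/hr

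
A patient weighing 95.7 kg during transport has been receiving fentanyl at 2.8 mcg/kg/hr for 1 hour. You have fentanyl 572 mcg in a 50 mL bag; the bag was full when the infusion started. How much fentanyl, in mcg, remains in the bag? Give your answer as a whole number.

304 mcg

Dose = 2.8 mcg/kg/hr × 95.7 kg = 267.96 mcg/hr
Concentration = 572 mcg ÷ 50 mL = 11.44 mcg/mL
Rate = 267.96 mcg/hr ÷ 11.44 mcg/mL = 23.42308 mL/hr
Volume infused = 23.42308 mL/hr × 1 hr = 23.42308 mL
Volume remaining = 50 − 23.42308 = 26.57692 mL
Drug remaining = 26.57692 mL × 11.44 mcg/mL = 304.04 mcg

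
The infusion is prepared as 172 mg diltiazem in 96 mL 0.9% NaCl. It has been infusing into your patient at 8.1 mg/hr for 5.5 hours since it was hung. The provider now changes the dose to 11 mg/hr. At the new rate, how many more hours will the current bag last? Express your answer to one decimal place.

11.6 hours

Initial rate:
Concentration = 172 mg ÷ 96 mL = 1.791667 mg/mL
Rate = 8.1 mg/hr ÷ 1.791667 mg/mL = 4.52093 mL/hr
Volume infused so far = 4.52093 mL/hr × 5.5 hr = 24.86512 mL
Volume remaining = 96 − 24.86512 = 71.13488 mL
New rate:
Rate = 11 mg/hr ÷ 1.791667 mg/mL = 6.139535 mL/hr
Time remaining = 71.13488 mL ÷ 6.139535 mL/hr = 11.58636 hr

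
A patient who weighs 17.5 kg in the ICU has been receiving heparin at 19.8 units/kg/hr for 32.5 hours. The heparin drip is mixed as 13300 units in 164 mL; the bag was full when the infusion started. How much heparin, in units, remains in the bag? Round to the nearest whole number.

Dose = 19.8 units/kg/hr × 17.5 kg = 346.5 units/hr
Concentration = 13300 units ÷ 164 mL = 81.09756 units/mL
Rate = 346.5 units/hr ÷ 81.09756 units/mL = 4.272632 mL/hr
Volume infused = 4.272632 mL/hr × 32.5 hr = 138.8605 mL
Volume remaining = 164 − 138.8605 = 25.13947 mL
Drug remaining = 25.13947 mL × 81.09756 units/mL = 2038.75 units

2039 units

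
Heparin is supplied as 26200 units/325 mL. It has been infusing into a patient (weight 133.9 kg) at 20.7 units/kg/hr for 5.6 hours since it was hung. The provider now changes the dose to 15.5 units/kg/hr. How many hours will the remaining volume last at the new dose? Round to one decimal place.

5.1 hours

Initial rate:
Dose = 20.7 units/kg/hr × 133.9 kg = 2771.73 units/hr
Concentration = 26200 units ÷ 325 mL = 80.61538 units/mL
Rate = 2771.73 units/hr ÷ 80.61538 units/mL = 34.38215 mL/hr
Volume infused so far = 34.38215 mL/hr × 5.6 hr = 192.54 mL
Volume remaining = 325 − 192.54 = 132.46 mL
New rate:
Dose = 15.5 units/kg/hr × 133.9 kg = 2075.45 units/hr
Rate = 2075.45 units/hr ÷ 80.61538 units/mL = 25.74509 mL/hr
Time remaining = 132.46 mL ÷ 25.74509 mL/hr = 5.145059 hr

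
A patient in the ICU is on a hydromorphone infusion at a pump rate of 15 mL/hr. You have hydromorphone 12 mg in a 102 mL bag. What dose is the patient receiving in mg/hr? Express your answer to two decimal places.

1.76 mg/hr

Concentration = 12 mg ÷ 102 mL = 0.1176471 mg/mL
Drug rate = 15 mL/hr × 0.1176471 mg/mL = 1.764706 mg/hr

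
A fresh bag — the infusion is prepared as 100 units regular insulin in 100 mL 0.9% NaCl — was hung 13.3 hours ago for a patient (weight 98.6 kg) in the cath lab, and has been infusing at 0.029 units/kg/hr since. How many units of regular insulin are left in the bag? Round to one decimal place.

Dose = 0.029 units/kg/hr × 98.6 kg = 2.8594 units/hr
Concentration = 100 units ÷ 100 mL = 1 units/mL
Rate = 2.8594 units/hr ÷ 1 units/mL = 2.8594 mL/hr
Volume infused = 2.8594 mL/hr × 13.3 hr = 38.03002 mL
Volume remaining = 100 − 38.03002 = 61.96998 mL
Drug remaining = 61.96998 mL × 1 units/mL = 61.96998 units

62.0 units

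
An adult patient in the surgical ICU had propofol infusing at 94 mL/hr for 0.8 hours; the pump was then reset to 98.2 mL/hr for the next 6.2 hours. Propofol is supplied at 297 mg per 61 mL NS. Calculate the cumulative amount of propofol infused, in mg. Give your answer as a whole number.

3330 mg

Concentration = 297 mg ÷ 61 mL = 4.868852 mg/mL
Stage 1: 94 mL/hr × 0.8 hr = 75.2 mL → 75.2 mL × 4.868852 mg/mL = 366.1377 mg
Stage 2: 98.2 mL/hr × 6.2 hr = 608.84 mL → 608.84 mL × 4.868852 mg/mL = 2964.352 mg
Total = 366.1377 + 2964.352 = 3330.49 mg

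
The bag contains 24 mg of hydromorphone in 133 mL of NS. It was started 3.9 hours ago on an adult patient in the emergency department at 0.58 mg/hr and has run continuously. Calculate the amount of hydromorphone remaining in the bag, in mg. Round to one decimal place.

21.7 mg

Concentration = 24 mg ÷ 133 mL = 0.1804511 mg/mL
Rate = 0.58 mg/hr ÷ 0.1804511 mg/mL = 3.214167 mL/hr
Volume infused = 3.214167 mL/hr × 3.9 hr = 12.53525 mL
Volume remaining = 133 − 12.53525 = 120.4647 mL
Drug remaining = 120.4647 mL × 0.1804511 mg/mL = 21.738 mg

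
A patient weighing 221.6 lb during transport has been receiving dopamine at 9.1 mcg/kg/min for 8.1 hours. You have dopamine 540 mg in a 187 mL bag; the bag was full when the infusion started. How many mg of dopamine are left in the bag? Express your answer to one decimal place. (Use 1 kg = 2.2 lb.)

94.5 mg

Weight = 221.6 lb ÷ 2.2 lb/kg = 100.7273 kg
Dose = 9.1 mcg/kg/min × 100.7273 kg = 916.6182 mcg/min
916.6182 mcg/min × 60 min/hr = 54997.09 mcg/hr
Concentration = 540 mg ÷ 187 mL = 2.887701 mg/mL = 2887.701 mcg/mL
Rate = 54997.09 mcg/hr ÷ 2887.701 mcg/mL = 19.04529 mL/hr
Volume infused = 19.04529 mL/hr × 8.1 hr = 154.2668 mL
Volume remaining = 187 − 154.2668 = 32.73316 mL
Drug remaining = 32.73316 mL × 2887.701 mcg/mL = 94523.56 mcg = 94.52356 mg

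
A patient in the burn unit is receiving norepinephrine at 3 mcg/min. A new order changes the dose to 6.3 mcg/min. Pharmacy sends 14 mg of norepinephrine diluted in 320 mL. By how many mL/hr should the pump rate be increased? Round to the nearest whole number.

5 mL/hr

At the current dose:
3 mcg/min × 60 min/hr = 180 mcg/hr
Concentration = 14 mg ÷ 320 mL = 0.04375 mg/mL = 43.75 mcg/mL
Rate = 180 mcg/hr ÷ 43.75 mcg/mL = 4.114286 mL/hr
At the new dose:
6.3 mcg/min × 60 min/hr = 378 mcg/hr
Rate = 378 mcg/hr ÷ 43.75 mcg/mL = 8.64 mL/hr
Change = 8.64 − 4.114286 = 4.525714 mL/hr → 4.525714 mL/hr increase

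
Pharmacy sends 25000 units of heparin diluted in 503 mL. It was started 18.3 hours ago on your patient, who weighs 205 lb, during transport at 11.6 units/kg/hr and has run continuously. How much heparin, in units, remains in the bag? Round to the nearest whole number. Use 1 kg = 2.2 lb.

5219 units

Weight = 205 lb ÷ 2.2 lb/kg = 93.18182 kg
Dose = 11.6 units/kg/hr × 93.18182 kg = 1080.909 units/hr
Concentration = 25000 units ÷ 503 mL = 49.70179 units/mL
Rate = 1080.909 units/hr ÷ 49.70179 units/mL = 21.74789 mL/hr
Volume infused = 21.74789 mL/hr × 18.3 hr = 397.9864 mL
Volume remaining = 503 − 397.9864 = 105.0136 mL
Drug remaining = 105.0136 mL × 49.70179 units/mL = 5219.364 units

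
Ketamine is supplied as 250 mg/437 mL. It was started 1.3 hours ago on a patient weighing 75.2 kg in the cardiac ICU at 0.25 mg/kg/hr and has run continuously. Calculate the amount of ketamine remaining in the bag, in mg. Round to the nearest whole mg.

226 mg

Dose = 0.25 mg/kg/hr × 75.2 kg = 18.8 mg/hr
Concentration = 250 mg ÷ 437 mL = 0.5720824 mg/mL
Rate = 18.8 mg/hr ÷ 0.5720824 mg/mL = 32.8624 mL/hr
Volume infused = 32.8624 mL/hr × 1.3 hr = 42.72112 mL
Volume remaining = 437 − 42.72112 = 394.2789 mL
Drug remaining = 394.2789 mL × 0.5720824 mg/mL = 225.56 mg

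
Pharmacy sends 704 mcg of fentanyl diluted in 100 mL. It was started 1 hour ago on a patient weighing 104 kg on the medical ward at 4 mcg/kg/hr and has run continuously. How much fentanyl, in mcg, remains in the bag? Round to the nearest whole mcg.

288 mcg

Dose = 4 mcg/kg/hr × 104 kg = 416 mcg/hr
Concentration = 704 mcg ÷ 100 mL = 7.04 mcg/mL
Rate = 416 mcg/hr ÷ 7.04 mcg/mL = 59.09091 mL/hr
Volume infused = 59.09091 mL/hr × 1 hr = 59.09091 mL
Volume remaining = 100 − 59.09091 = 40.90909 mL
Drug remaining = 40.90909 mL × 7.04 mcg/mL = 288 mcg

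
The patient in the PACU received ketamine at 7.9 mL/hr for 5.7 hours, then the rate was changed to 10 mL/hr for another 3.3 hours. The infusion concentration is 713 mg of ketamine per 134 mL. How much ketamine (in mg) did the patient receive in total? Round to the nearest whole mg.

Concentration = 713 mg ÷ 134 mL = 5.320896 mg/mL
Stage 1: 7.9 mL/hr × 5.7 hr = 45.03 mL → 45.03 mL × 5.320896 mg/mL = 239.5999 mg
Stage 2: 10 mL/hr × 3.3 hr = 33 mL → 33 mL × 5.320896 mg/mL = 175.5896 mg
Total = 239.5999 + 175.5896 = 415.1895 mg

415 mg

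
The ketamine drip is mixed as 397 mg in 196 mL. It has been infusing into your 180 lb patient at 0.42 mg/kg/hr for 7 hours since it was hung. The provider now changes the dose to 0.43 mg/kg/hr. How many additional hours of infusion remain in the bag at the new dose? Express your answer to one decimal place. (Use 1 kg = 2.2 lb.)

4.4 hours

Initial rate:
Weight = 180 lb ÷ 2.2 lb/kg = 81.81818 kg
Dose = 0.42 mg/kg/hr × 81.81818 kg = 34.36364 mg/hr
Concentration = 397 mg ÷ 196 mL = 2.02551 mg/mL
Rate = 34.36364 mg/hr ÷ 2.02551 mg/mL = 16.96542 mL/hr
Volume infused so far = 16.96542 mL/hr × 7 hr = 118.758 mL
Volume remaining = 196 − 118.758 = 77.24204 mL
New rate:
Dose = 0.43 mg/kg/hr × 81.81818 kg = 35.18182 mg/hr
Rate = 35.18182 mg/hr ÷ 2.02551 mg/mL = 17.36936 mL/hr
Time remaining = 77.24204 mL ÷ 17.36936 mL/hr = 4.447028 hr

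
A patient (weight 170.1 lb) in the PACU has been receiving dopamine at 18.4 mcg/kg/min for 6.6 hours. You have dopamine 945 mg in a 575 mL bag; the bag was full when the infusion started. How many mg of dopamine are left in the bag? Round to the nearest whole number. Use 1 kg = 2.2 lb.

382 mg

Weight = 170.1 lb ÷ 2.2 lb/kg = 77.31818 kg
Dose = 18.4 mcg/kg/min × 77.31818 kg = 1422.655 mcg/min
1422.655 mcg/min × 60 min/hr = 85359.27 mcg/hr
Concentration = 945 mg ÷ 575 mL = 1.643478 mg/mL = 1643.478 mcg/mL
Rate = 85359.27 mcg/hr ÷ 1643.478 mcg/mL = 51.93818 mL/hr
Volume infused = 51.93818 mL/hr × 6.6 hr = 342.792 mL
Volume remaining = 575 − 342.792 = 232.208 mL
Drug remaining = 232.208 mL × 1643.478 mcg/mL = 381628.8 mcg = 381.6288 mg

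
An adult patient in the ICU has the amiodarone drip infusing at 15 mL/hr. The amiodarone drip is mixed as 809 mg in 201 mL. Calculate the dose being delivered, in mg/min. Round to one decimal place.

1.0 mg/min

Concentration = 809 mg ÷ 201 mL = 4.024876 mg/mL
Drug rate = 15 mL/hr × 4.024876 mg/mL = 60.37313 mg/hr
60.37313 mg/hr ÷ 60 min/hr = 1.006219 mg/min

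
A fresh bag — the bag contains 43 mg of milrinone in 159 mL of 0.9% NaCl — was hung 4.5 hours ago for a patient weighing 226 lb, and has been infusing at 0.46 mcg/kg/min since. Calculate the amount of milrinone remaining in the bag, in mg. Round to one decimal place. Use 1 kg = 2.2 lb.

Weight = 226 lb ÷ 2.2 lb/kg = 102.7273 kg
Dose = 0.46 mcg/kg/min × 102.7273 kg = 47.25455 mcg/min
47.25455 mcg/min × 60 min/hr = 2835.273 mcg/hr
Concentration = 43 mg ÷ 159 mL = 0.2704403 mg/mL = 270.4403 mcg/mL
Rate = 2835.273 mcg/hr ÷ 270.4403 mcg/mL = 10.48392 mL/hr
Volume infused = 10.48392 mL/hr × 4.5 hr = 47.17762 mL
Volume remaining = 159 − 47.17762 = 111.8224 mL
Drug remaining = 111.8224 mL × 270.4403 mcg/mL = 30241.27 mcg = 30.24127 mg

30.2 mg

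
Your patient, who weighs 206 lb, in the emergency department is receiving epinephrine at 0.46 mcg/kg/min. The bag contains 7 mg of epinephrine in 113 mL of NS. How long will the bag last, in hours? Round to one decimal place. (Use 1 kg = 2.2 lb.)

Weight = 206 lb ÷ 2.2 lb/kg = 93.63636 kg
Dose = 0.46 mcg/kg/min × 93.63636 kg = 43.07273 mcg/min
43.07273 mcg/min × 60 min/hr = 2584.364 mcg/hr
Concentration = 7 mg ÷ 113 mL = 0.0619469 mg/mL = 61.9469 mcg/mL
Rate = 2584.364 mcg/hr ÷ 61.9469 mcg/mL = 41.71901 mL/hr
Duration = 113 mL ÷ 41.71901 mL/hr = 2.708597 hr

2.7 hours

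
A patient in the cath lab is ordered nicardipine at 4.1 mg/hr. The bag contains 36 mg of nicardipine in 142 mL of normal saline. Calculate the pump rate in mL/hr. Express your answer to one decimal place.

Concentration = 36 mg ÷ 142 mL = 0.2535211 mg/mL
Rate = 4.1 mg/hr ÷ 0.2535211 mg/mL = 16.17222 mL/hr

16.2 mL/hr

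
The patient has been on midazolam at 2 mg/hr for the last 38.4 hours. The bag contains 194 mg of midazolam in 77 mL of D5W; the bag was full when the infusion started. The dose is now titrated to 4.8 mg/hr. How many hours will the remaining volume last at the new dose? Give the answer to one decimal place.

24.4 hours

Initial rate:
Concentration = 194 mg ÷ 77 mL = 2.519481 mg/mL
Rate = 2 mg/hr ÷ 2.519481 mg/mL = 0.7938144 mL/hr
Volume infused so far = 0.7938144 mL/hr × 38.4 hr = 30.48247 mL
Volume remaining = 77 − 30.48247 = 46.51753 mL
New rate:
Rate = 4.8 mg/hr ÷ 2.519481 mg/mL = 1.905155 mL/hr
Time remaining = 46.51753 mL ÷ 1.905155 mL/hr = 24.41667 hr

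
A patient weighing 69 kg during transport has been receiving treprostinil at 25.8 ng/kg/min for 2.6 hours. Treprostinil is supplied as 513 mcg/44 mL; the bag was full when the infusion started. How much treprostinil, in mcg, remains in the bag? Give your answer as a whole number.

235 mcg

Dose = 25.8 ng/kg/min × 69 kg = 1780.2 ng/min
1780.2 ng/min × 60 min/hr = 106812 ng/hr
Concentration = 513 mcg ÷ 44 mL = 11.65909 mcg/mL = 11659.09 ng/mL
Rate = 106812 ng/hr ÷ 11659.09 ng/mL = 9.161263 mL/hr
Volume infused = 9.161263 mL/hr × 2.6 hr = 23.81928 mL
Volume remaining = 44 − 23.81928 = 20.18072 mL
Drug remaining = 20.18072 mL × 11659.09 ng/mL = 235288.8 ng = 235.2888 mcg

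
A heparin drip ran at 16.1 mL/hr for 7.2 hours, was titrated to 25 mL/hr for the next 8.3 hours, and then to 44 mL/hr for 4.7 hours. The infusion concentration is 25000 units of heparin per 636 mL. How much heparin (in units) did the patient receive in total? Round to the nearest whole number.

Concentration = 25000 units ÷ 636 mL = 39.30818 units/mL
Stage 1: 16.1 mL/hr × 7.2 hr = 115.92 mL → 115.92 mL × 39.30818 units/mL = 4556.604 units
Stage 2: 25 mL/hr × 8.3 hr = 207.5 mL → 207.5 mL × 39.30818 units/mL = 8156.447 units
Stage 3: 44 mL/hr × 4.7 hr = 206.8 mL → 206.8 mL × 39.30818 units/mL = 8128.931 units
Total = 4556.604 + 8156.447 + 8128.931 = 20841.98 units

20842 units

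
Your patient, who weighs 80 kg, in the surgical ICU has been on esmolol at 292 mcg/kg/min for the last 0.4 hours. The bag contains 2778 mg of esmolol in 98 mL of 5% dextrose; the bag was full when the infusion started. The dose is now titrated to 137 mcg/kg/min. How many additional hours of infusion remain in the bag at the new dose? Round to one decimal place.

3.4 hours

Initial rate:
Dose = 292 mcg/kg/min × 80 kg = 23360 mcg/min
23360 mcg/min × 60 min/hr = 1401600 mcg/hr
Concentration = 2778 mg ÷ 98 mL = 28.34694 mg/mL = 28346.94 mcg/mL
Rate = 1401600 mcg/hr ÷ 28346.94 mcg/mL = 49.44449 mL/hr
Volume infused so far = 49.44449 mL/hr × 0.4 hr = 19.7778 mL
Volume remaining = 98 − 19.7778 = 78.2222 mL
New rate:
Dose = 137 mcg/kg/min × 80 kg = 10960 mcg/min
10960 mcg/min × 60 min/hr = 657600 mcg/hr
Rate = 657600 mcg/hr ÷ 28346.94 mcg/mL = 23.19827 mL/hr
Time remaining = 78.2222 mL ÷ 23.19827 mL/hr = 3.371898 hr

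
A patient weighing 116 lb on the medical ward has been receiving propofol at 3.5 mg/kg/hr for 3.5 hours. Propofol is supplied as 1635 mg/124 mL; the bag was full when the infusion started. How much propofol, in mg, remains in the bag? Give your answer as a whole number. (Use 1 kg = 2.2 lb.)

Weight = 116 lb ÷ 2.2 lb/kg = 52.72727 kg
Dose = 3.5 mg/kg/hr × 52.72727 kg = 184.5455 mg/hr
Concentration = 1635 mg ÷ 124 mL = 13.18548 mg/mL
Rate = 184.5455 mg/hr ÷ 13.18548 mg/mL = 13.99611 mL/hr
Volume infused = 13.99611 mL/hr × 3.5 hr = 48.98638 mL
Volume remaining = 124 − 48.98638 = 75.01362 mL
Drug remaining = 75.01362 mL × 13.18548 mg/mL = 989.0909 mg

989 mg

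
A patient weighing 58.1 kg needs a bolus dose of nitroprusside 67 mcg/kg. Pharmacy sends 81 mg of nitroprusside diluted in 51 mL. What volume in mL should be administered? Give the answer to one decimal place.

2.5 mL

Dose = 67 mcg/kg × 58.1 kg = 3892.7 mcg
Concentration = 81 mg ÷ 51 mL = 1.588235 mg/mL = 1588.235 mcg/mL
Volume = 3892.7 mcg ÷ 1588.235 mcg/mL = 2.450959 mL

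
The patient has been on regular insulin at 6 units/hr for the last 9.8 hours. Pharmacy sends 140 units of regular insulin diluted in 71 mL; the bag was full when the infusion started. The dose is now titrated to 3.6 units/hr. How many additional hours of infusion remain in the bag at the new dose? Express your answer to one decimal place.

Initial rate:
Concentration = 140 units ÷ 71 mL = 1.971831 units/mL
Rate = 6 units/hr ÷ 1.971831 units/mL = 3.042857 mL/hr
Volume infused so far = 3.042857 mL/hr × 9.8 hr = 29.82 mL
Volume remaining = 71 − 29.82 = 41.18 mL
New rate:
Rate = 3.6 units/hr ÷ 1.971831 units/mL = 1.825714 mL/hr
Time remaining = 41.18 mL ÷ 1.825714 mL/hr = 22.55556 hr

22.6 hours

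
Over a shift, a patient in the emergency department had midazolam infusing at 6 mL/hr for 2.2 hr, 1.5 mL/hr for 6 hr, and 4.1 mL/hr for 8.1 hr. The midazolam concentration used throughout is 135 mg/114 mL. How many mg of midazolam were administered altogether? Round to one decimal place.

65.6 mg

Concentration = 135 mg ÷ 114 mL = 1.184211 mg/mL
Stage 1: 6 mL/hr × 2.2 hr = 13.2 mL → 13.2 mL × 1.184211 mg/mL = 15.63158 mg
Stage 2: 1.5 mL/hr × 6 hr = 9 mL → 9 mL × 1.184211 mg/mL = 10.65789 mg
Stage 3: 4.1 mL/hr × 8.1 hr = 33.21 mL → 33.21 mL × 1.184211 mg/mL = 39.32763 mg
Total = 15.63158 + 10.65789 + 39.32763 = 65.61711 mg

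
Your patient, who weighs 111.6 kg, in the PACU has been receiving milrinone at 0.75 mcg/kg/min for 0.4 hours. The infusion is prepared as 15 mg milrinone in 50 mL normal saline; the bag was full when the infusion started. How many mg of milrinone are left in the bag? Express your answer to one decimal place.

13.0 mg

Dose = 0.75 mcg/kg/min × 111.6 kg = 83.7 mcg/min
83.7 mcg/min × 60 min/hr = 5022 mcg/hr
Concentration = 15 mg ÷ 50 mL = 0.3 mg/mL = 300 mcg/mL
Rate = 5022 mcg/hr ÷ 300 mcg/mL = 16.74 mL/hr
Volume infused = 16.74 mL/hr × 0.4 hr = 6.696 mL
Volume remaining = 50 − 6.696 = 43.304 mL
Drug remaining = 43.304 mL × 300 mcg/mL = 12991.2 mcg = 12.9912 mg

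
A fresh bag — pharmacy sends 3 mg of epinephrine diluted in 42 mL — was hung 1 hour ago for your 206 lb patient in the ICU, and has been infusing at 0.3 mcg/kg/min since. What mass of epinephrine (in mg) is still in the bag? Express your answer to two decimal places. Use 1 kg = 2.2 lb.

Weight = 206 lb ÷ 2.2 lb/kg = 93.63636 kg
Dose = 0.3 mcg/kg/min × 93.63636 kg = 28.09091 mcg/min
28.09091 mcg/min × 60 min/hr = 1685.455 mcg/hr
Concentration = 3 mg ÷ 42 mL = 0.07142857 mg/mL = 71.42857 mcg/mL
Rate = 1685.455 mcg/hr ÷ 71.42857 mcg/mL = 23.59636 mL/hr
Volume infused = 23.59636 mL/hr × 1 hr = 23.59636 mL
Volume remaining = 42 − 23.59636 = 18.40364 mL
Drug remaining = 18.40364 mL × 71.42857 mcg/mL = 1314.545 mcg = 1.314545 mg

1.31 mg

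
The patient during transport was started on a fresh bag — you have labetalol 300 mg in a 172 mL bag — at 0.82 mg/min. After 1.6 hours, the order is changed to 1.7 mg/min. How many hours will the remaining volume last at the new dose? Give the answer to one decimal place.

Initial rate:
0.82 mg/min × 60 min/hr = 49.2 mg/hr
Concentration = 300 mg ÷ 172 mL = 1.744186 mg/mL
Rate = 49.2 mg/hr ÷ 1.744186 mg/mL = 28.208 mL/hr
Volume infused so far = 28.208 mL/hr × 1.6 hr = 45.1328 mL
Volume remaining = 172 − 45.1328 = 126.8672 mL
New rate:
1.7 mg/min × 60 min/hr = 102 mg/hr
Rate = 102 mg/hr ÷ 1.744186 mg/mL = 58.48 mL/hr
Time remaining = 126.8672 mL ÷ 58.48 mL/hr = 2.169412 hr

2.2 hours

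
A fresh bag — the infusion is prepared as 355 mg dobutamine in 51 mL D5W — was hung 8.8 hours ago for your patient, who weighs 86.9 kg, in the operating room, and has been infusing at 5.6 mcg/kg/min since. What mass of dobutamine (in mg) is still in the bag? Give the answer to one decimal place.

98.1 mg

Dose = 5.6 mcg/kg/min × 86.9 kg = 486.64 mcg/min
486.64 mcg/min × 60 min/hr = 29198.4 mcg/hr
Concentration = 355 mg ÷ 51 mL = 6.960784 mg/mL = 6960.784 mcg/mL
Rate = 29198.4 mcg/hr ÷ 6960.784 mcg/mL = 4.1947 mL/hr
Volume infused = 4.1947 mL/hr × 8.8 hr = 36.91336 mL
Volume remaining = 51 − 36.91336 = 14.08664 mL
Drug remaining = 14.08664 mL × 6960.784 mcg/mL = 98054.08 mcg = 98.05408 mg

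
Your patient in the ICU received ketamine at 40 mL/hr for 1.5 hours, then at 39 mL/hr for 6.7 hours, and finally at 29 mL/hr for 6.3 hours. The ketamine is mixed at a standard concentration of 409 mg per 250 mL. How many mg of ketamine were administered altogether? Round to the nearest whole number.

825 mg

Concentration = 409 mg ÷ 250 mL = 1.636 mg/mL
Stage 1: 40 mL/hr × 1.5 hr = 60 mL → 60 mL × 1.636 mg/mL = 98.16 mg
Stage 2: 39 mL/hr × 6.7 hr = 261.3 mL → 261.3 mL × 1.636 mg/mL = 427.4868 mg
Stage 3: 29 mL/hr × 6.3 hr = 182.7 mL → 182.7 mL × 1.636 mg/mL = 298.8972 mg
Total = 98.16 + 427.4868 + 298.8972 = 824.544 mg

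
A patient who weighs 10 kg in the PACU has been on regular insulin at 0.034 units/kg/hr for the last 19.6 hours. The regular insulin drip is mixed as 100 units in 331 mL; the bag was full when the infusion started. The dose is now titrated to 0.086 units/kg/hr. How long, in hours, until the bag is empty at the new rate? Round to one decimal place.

108.5 hours

Initial rate:
Dose = 0.034 units/kg/hr × 10 kg = 0.34 units/hr
Concentration = 100 units ÷ 331 mL = 0.3021148 units/mL
Rate = 0.34 units/hr ÷ 0.3021148 units/mL = 1.1254 mL/hr
Volume infused so far = 1.1254 mL/hr × 19.6 hr = 22.05784 mL
Volume remaining = 331 − 22.05784 = 308.9422 mL
New rate:
Dose = 0.086 units/kg/hr × 10 kg = 0.86 units/hr
Rate = 0.86 units/hr ÷ 0.3021148 units/mL = 2.8466 mL/hr
Time remaining = 308.9422 mL ÷ 2.8466 mL/hr = 108.5302 hr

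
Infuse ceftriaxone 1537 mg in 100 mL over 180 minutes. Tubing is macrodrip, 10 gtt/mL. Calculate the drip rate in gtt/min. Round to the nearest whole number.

6 gtt/min

100 mL ÷ (180 min) = 0.5555556 mL/min
0.5555556 mL/min × 10 gtt/mL = 5.555556 gtt/min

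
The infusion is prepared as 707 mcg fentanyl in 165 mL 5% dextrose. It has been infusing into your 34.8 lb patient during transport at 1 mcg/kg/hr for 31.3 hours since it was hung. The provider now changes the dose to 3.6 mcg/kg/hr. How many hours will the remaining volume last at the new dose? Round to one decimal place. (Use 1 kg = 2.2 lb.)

Initial rate:
Weight = 34.8 lb ÷ 2.2 lb/kg = 15.81818 kg
Dose = 1 mcg/kg/hr × 15.81818 kg = 15.81818 mcg/hr
Concentration = 707 mcg ÷ 165 mL = 4.284848 mcg/mL
Rate = 15.81818 mcg/hr ÷ 4.284848 mcg/mL = 3.691655 mL/hr
Volume infused so far = 3.691655 mL/hr × 31.3 hr = 115.5488 mL
Volume remaining = 165 − 115.5488 = 49.4512 mL
New rate:
Dose = 3.6 mcg/kg/hr × 15.81818 kg = 56.94545 mcg/hr
Rate = 56.94545 mcg/hr ÷ 4.284848 mcg/mL = 13.28996 mL/hr
Time remaining = 49.4512 mL ÷ 13.28996 mL/hr = 3.720945 hr

3.7 hours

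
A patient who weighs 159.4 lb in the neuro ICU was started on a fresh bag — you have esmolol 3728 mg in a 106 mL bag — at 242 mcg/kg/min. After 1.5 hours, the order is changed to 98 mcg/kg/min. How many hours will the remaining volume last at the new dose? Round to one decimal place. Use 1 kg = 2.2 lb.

Initial rate:
Weight = 159.4 lb ÷ 2.2 lb/kg = 72.45455 kg
Dose = 242 mcg/kg/min × 72.45455 kg = 17534 mcg/min
17534 mcg/min × 60 min/hr = 1052040 mcg/hr
Concentration = 3728 mg ÷ 106 mL = 35.16981 mg/mL = 35169.81 mcg/mL
Rate = 1052040 mcg/hr ÷ 35169.81 mcg/mL = 29.91315 mL/hr
Volume infused so far = 29.91315 mL/hr × 1.5 hr = 44.86973 mL
Volume remaining = 106 − 44.86973 = 61.13027 mL
New rate:
Dose = 98 mcg/kg/min × 72.45455 kg = 7100.545 mcg/min
7100.545 mcg/min × 60 min/hr = 426032.7 mcg/hr
Rate = 426032.7 mcg/hr ÷ 35169.81 mcg/mL = 12.11359 mL/hr
Time remaining = 61.13027 mL ÷ 12.11359 mL/hr = 5.04642 hr

5.0 hours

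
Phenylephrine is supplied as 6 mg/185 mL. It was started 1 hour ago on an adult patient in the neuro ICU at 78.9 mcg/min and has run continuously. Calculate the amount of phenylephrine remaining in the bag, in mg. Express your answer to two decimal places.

78.9 mcg/min × 60 min/hr = 4734 mcg/hr
Concentration = 6 mg ÷ 185 mL = 0.03243243 mg/mL = 32.43243 mcg/mL
Rate = 4734 mcg/hr ÷ 32.43243 mcg/mL = 145.965 mL/hr
Volume infused = 145.965 mL/hr × 1 hr = 145.965 mL
Volume remaining = 185 − 145.965 = 39.035 mL
Drug remaining = 39.035 mL × 32.43243 mcg/mL = 1266 mcg = 1.266 mg

1.27 mg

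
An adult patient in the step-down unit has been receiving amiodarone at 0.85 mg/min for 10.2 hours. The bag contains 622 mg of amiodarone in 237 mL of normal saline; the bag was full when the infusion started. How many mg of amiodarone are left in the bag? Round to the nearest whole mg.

0.85 mg/min × 60 min/hr = 51 mg/hr
Concentration = 622 mg ÷ 237 mL = 2.624473 mg/mL
Rate = 51 mg/hr ÷ 2.624473 mg/mL = 19.43248 mL/hr
Volume infused = 19.43248 mL/hr × 10.2 hr = 198.2113 mL
Volume remaining = 237 − 198.2113 = 38.78875 mL
Drug remaining = 38.78875 mL × 2.624473 mg/mL = 101.8 mg

102 mg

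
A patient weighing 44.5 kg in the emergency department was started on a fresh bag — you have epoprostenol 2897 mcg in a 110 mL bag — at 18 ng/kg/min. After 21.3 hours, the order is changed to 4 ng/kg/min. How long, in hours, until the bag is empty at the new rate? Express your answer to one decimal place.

175.4 hours

Initial rate:
Dose = 18 ng/kg/min × 44.5 kg = 801 ng/min
801 ng/min × 60 min/hr = 48060 ng/hr
Concentration = 2897 mcg ÷ 110 mL = 26.33636 mcg/mL = 26336.36 ng/mL
Rate = 48060 ng/hr ÷ 26336.36 ng/mL = 1.824853 mL/hr
Volume infused so far = 1.824853 mL/hr × 21.3 hr = 38.86938 mL
Volume remaining = 110 − 38.86938 = 71.13062 mL
New rate:
Dose = 4 ng/kg/min × 44.5 kg = 178 ng/min
178 ng/min × 60 min/hr = 10680 ng/hr
Rate = 10680 ng/hr ÷ 26336.36 ng/mL = 0.405523 mL/hr
Time remaining = 71.13062 mL ÷ 0.405523 mL/hr = 175.4047 hr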